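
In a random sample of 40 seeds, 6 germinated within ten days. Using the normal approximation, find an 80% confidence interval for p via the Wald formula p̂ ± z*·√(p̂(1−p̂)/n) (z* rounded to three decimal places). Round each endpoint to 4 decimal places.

The sample proportion is 6/40 = 0.15000.
SE = √(p̂(1−p̂)/n) = √(0.127500/40) = 0.056458.
For 80% confidence, z* = 1.282.
Margin = 1.282·0.056458 = 0.07238.
Interval: 0.15000 ± 0.07238 → (0.0776, 0.2224).

(0.0776, 0.2224)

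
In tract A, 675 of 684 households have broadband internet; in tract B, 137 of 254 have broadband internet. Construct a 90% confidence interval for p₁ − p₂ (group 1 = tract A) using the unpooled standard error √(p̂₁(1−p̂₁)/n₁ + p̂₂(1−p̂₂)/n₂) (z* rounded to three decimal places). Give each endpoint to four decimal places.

p̂₁ = 0.98684, p̂₂ = 0.53937, so the observed difference is 0.44747.
Unpooled SE = √(p̂₁(1−p̂₁)/n₁ + p̂₂(1−p̂₂)/n₂) = √(0.000018984 + 0.000978150) = 0.031577.
For 90% confidence, z* = 1.645. Margin of error = 0.05194.
CI: 0.44747 ± 0.05194 = (0.3955, 0.4994).

(0.3955, 0.4994)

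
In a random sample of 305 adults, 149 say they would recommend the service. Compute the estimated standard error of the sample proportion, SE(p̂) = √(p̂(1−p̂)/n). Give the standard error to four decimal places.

SE = 0.0286

The sample proportion is 149/305 = 0.48852.
p̂(1−p̂) = 0.48852·0.51148 = 0.249868.
Dividing by n and taking the root: √0.000819239 = 0.0286.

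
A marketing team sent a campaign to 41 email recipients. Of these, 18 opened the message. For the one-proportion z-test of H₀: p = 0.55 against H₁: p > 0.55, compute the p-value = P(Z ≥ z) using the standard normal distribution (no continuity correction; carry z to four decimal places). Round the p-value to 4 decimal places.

p-value = 0.9234

Sample proportion p̂ = 18/41 = 0.43902.
Under H₀, SE = √(p₀(1−p₀)/n) = √(0.55·0.45/41) = √0.006036585 = 0.077695.
Test statistic (full precision, shown to 4 dp): z = (18/41 − 0.55)/SE₀ ≈ -1.4283.
p-value = P(Z ≥ z) with z = -1.4283 → 0.9234.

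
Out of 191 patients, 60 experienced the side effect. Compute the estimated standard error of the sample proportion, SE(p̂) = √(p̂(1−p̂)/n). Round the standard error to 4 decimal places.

SE = 0.0336

Sample proportion p̂ = 60/191 = 0.31414.
p̂(1−p̂) = 0.215456.
SE = √(0.215456/191) = 0.0336.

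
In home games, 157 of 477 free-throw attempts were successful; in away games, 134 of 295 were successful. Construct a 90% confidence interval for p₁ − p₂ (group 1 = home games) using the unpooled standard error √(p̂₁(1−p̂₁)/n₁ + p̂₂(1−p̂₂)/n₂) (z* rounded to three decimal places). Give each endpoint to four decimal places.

(-0.1845, -0.0657)

p̂₁ = 157/477 = 0.32914, p̂₂ = 134/295 = 0.45424; p̂₁ − p̂₂ = -0.12510.
SE = √(0.000462908 + 0.000840359) = √0.001303267 = 0.036101.
z* = 1.645 at the 90% level. Margin = 1.645·0.036101 = 0.05939.
CI: -0.12510 ± 0.05939 = (-0.1845, -0.0657).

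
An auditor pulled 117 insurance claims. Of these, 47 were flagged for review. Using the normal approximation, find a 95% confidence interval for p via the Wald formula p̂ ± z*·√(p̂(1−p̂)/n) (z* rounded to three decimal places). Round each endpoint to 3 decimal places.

(0.313, 0.491)

p̂ = 47/117 = 0.40171.
SE = √(p̂(1−p̂)/n) = √(0.240339/117) = 0.045323.
For 95% confidence, z* = 1.960.
Margin = 1.960·0.045323 = 0.08883.
CI: 0.40171 ± 0.08883 = (0.313, 0.491).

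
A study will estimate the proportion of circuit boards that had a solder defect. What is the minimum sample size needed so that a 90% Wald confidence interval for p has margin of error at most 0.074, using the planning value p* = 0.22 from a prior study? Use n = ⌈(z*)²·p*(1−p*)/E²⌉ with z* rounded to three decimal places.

For 90% confidence, z* = 1.645.
p*(1−p*) = 0.22·0.78 = 0.1716.
Required n before rounding: 2.706025 × 0.1716 / 0.074² = 84.798.
Rounding up, n = 85.

n = 85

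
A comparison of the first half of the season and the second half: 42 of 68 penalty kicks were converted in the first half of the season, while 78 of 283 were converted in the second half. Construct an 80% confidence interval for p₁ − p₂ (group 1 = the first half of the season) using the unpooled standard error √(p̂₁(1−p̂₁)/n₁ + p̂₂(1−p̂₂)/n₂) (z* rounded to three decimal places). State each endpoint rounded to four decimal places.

(0.2592, 0.4249)

p̂₁ = 0.61765, p̂₂ = 0.27562, so the observed difference is 0.34203.
Unpooled SE = √(p̂₁(1−p̂₁)/n₁ + p̂₂(1−p̂₂)/n₂) = √(0.003472929 + 0.000705487) = 0.064641.
For 80% confidence, z* = 1.282. Margin = 1.282·0.064641 = 0.08287.
Interval: 0.34203 ± 0.08287 → (0.2592, 0.4249).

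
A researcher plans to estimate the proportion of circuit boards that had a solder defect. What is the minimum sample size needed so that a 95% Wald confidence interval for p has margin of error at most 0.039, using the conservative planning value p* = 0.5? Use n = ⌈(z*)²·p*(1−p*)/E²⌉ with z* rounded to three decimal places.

n = 632

For 95% confidence, z* = 1.960.
p*(1−p*) = 0.2500.
Required n before rounding: 3.841600 × 0.2500 / 0.039² = 631.427.
⌈631.427⌉ = 632.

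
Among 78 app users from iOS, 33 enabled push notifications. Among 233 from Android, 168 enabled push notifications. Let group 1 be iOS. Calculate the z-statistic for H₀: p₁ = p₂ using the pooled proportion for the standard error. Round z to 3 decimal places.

z = -4.764

p̂₁ = 33/78 = 0.42308, p̂₂ = 168/233 = 0.72103.
Pooled p̂ = (33+168)/(78+233) = 201/311 = 0.64630.
Pooled SE = √[0.2285957·0.01711236] ≈ 0.062544.
z = -0.29795/0.062544 = -4.764.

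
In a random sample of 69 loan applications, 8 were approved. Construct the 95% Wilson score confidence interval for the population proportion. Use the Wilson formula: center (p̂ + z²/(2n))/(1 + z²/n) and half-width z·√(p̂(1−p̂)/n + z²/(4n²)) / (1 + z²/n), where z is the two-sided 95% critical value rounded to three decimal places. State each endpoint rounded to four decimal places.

p̂ = 8/69 = 0.11594; z = 1.960, so z² = 3.841600.
Denominator 1 + z²/n = 1 + 3.841600/69 = 1.055675.
Adjusted center: (0.11594 + z²/(2n))/1.055675 = 0.13620.
Radicand: p̂(1−p̂)/n + z²/(4n²) = 0.001485500 + 0.000201722 = 0.001687222.
Half-width = 1.960·√0.001687222/1.055675 = 0.07626.
CI: 0.13620 ± 0.07626 = (0.0599, 0.2125).

(0.0599, 0.2125)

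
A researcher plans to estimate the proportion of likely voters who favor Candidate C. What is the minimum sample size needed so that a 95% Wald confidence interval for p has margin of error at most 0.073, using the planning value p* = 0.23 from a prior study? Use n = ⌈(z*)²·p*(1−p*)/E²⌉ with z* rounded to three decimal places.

The 95% critical value is z* = 1.960.
p*(1−p*) = 0.1771.
Required n before rounding: 3.841600 × 0.1771 / 0.073² = 127.669.
⌈127.669⌉ = 128.

n = 128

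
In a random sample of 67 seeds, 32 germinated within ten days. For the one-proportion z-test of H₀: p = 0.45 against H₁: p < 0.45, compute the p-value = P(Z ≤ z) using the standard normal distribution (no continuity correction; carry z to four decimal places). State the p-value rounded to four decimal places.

p-value = 0.6752

Sample proportion p̂ = 32/67 = 0.47761.
Under H₀, SE = √(p₀(1−p₀)/n) = √(0.45·0.55/67) = √0.003694030 = 0.060779.
z = (p̂ − p₀)/SE = (32/67 − 0.45)/0.060779 ≈ 0.4543.
From the standard normal, P(Z ≤ z) = 0.6752.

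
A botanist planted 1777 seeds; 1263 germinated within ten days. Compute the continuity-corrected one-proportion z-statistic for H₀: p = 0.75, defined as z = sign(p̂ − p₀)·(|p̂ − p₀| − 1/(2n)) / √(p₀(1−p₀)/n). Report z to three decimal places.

z = -3.794

Sample proportion p̂ = 1263/1777 = 0.71075. p̂ − p₀ = -0.039252.
1/(2n) = 0.000281.
Corrected numerator: |-0.039252| − 0.000281 = 0.038971.
SE₀ = √(0.75·0.25/1777) = 0.010272.
z = −0.038971/0.010272 = -3.794.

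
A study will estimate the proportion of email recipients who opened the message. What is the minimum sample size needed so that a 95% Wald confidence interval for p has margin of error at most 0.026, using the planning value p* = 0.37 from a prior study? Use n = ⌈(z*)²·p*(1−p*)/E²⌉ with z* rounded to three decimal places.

n = 1325

z* = 1.960 at the 95% level.
p*(1−p*) = 0.2331.
(z*)²·p*(1−p*)/E² = 3.841600·0.2331/0.000676 = 1324.670.
Rounding up, n = 1325.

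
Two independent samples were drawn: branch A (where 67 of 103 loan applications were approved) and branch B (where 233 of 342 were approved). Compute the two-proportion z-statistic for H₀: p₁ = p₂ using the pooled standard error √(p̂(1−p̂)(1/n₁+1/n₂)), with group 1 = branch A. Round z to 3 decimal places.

p̂₁ = 67/103 = 0.65049, p̂₂ = 233/342 = 0.68129.
Pooling: p̂ = 300/445 = 0.67416.
Pooled SE = √[0.2196692·0.01263271] ≈ 0.052678.
z = -0.03080/0.052678 = -0.585.

z = -0.585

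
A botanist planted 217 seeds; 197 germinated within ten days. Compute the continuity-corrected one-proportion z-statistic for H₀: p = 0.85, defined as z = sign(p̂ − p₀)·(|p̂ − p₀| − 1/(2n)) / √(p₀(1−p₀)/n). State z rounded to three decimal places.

Sample proportion p̂ = 197/217 = 0.90783. p̂ − p₀ = 0.057834.
1/(2n) = 0.002304.
Corrected numerator: |0.057834| − 0.002304 = 0.055530.
SE₀ = √(0.85·0.15/217) = 0.024240.
z = +0.055530/0.024240 = 2.291.

z = 2.291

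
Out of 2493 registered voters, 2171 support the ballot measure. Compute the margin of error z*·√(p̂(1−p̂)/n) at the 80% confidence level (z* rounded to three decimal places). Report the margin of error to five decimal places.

ME = 0.00861

p̂ = 2171/2493 = 0.87084.
SE(p̂) = √(0.87084·0.12916/2493) = 0.006717.
For 80% confidence, z* = 1.282.
So ME = 0.00861.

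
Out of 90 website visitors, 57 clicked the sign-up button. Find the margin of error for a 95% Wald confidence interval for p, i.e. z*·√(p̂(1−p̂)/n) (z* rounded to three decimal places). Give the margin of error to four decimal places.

ME = 0.0996

With x = 57 successes in n = 90, p̂ = 0.63333.
SE = √(p̂(1−p̂)/n) = √(0.232222/90) = 0.050796.
For 95% confidence, z* = 1.960.
ME = 1.960·0.050796 = 0.0996.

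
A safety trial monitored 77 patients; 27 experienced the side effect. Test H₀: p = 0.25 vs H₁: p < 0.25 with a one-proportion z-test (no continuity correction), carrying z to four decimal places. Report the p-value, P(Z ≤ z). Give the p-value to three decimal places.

p-value = 0.979

The sample proportion is 27/77 = 0.35065.
SE₀ = √(0.25·0.75/77) = 0.049346.
z = (p̂ − p₀)/SE = (27/77 − 0.25)/0.049346 ≈ 2.0397.
p-value = P(Z ≤ z) with z = 2.0397 → 0.979.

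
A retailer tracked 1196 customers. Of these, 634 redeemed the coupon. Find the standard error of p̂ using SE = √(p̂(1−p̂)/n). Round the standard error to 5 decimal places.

SE = 0.01443

p̂ = 634/1196 = 0.53010.
p̂(1−p̂) = 0.53010·0.46990 = 0.249094.
Dividing by n and taking the root: √0.000208273 = 0.01443.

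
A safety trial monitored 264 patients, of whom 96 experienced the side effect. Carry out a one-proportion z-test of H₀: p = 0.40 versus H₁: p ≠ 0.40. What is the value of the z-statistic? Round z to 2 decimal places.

Sample proportion p̂ = 96/264 = 0.36364.
Null standard error: √(0.40·0.60/264) = √0.000909091 = 0.030151.
Test statistic: z = -0.03636/0.030151 = -1.21.

z = -1.21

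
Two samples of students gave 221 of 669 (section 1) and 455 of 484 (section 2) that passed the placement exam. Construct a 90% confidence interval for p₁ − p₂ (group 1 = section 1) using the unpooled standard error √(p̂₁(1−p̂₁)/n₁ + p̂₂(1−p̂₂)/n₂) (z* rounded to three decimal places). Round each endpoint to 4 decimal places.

p̂₁ = 0.33034, p̂₂ = 0.94008, so the observed difference is -0.60974.
SE = √(0.000330668 + 0.000116379) = √0.000447047 = 0.021143.
For 90% confidence, z* = 1.645. Margin = 1.645·0.021143 = 0.03478.
CI: -0.60974 ± 0.03478 = (-0.6445, -0.5750).

(-0.6445, -0.5750)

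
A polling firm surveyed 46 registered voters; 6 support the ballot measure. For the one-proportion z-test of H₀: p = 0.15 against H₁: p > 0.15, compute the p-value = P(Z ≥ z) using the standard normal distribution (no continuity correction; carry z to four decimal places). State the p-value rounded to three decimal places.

The sample proportion is 6/46 = 0.13043.
SE₀ = √(0.15·0.85/46) = 0.052647.
Test statistic (full precision, shown to 4 dp): z = (6/46 − 0.15)/SE₀ ≈ -0.3716.
From the standard normal, P(Z ≥ z) = 0.645.

p-value = 0.645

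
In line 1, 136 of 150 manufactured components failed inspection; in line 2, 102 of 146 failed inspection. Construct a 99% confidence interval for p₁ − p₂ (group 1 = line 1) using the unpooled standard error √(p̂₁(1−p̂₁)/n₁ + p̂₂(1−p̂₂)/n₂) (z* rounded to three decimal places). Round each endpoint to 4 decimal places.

(0.0927, 0.3234)

p̂₁ = 0.90667, p̂₂ = 0.69863, so the observed difference is 0.20804.
Unpooled SE = √(p̂₁(1−p̂₁)/n₁ + p̂₂(1−p̂₂)/n₂) = √(0.000564148 + 0.001442096) = 0.044791.
The 99% critical value is z* = 2.576. Margin of error = 0.11538.
Interval: 0.20804 ± 0.11538 → (0.0927, 0.3234).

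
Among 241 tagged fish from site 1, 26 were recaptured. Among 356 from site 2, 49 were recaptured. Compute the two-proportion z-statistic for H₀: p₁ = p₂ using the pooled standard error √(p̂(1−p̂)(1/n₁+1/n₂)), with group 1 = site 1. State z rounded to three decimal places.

z = -1.076

Sample proportions: p̂₁ = 26/241 = 0.10788 and p̂₂ = 49/356 = 0.13764.
Pooling: p̂ = 75/597 = 0.12563.
SE = √[p̂(1−p̂)(1/n₁+1/n₂)] = √[0.12563·0.87437·(1/241+1/356)] ≈ 0.027647.
z = (p̂₁ − p̂₂)/SE = (0.10788 − 0.13764)/0.027647 = -0.02976/0.027647 = -1.076.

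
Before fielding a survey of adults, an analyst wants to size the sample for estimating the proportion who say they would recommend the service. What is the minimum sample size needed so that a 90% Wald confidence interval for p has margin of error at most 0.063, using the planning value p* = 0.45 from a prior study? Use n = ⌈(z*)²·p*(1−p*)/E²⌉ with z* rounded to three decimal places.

n = 169

For 90% confidence, z* = 1.645.
p*(1−p*) = 0.45·0.55 = 0.2475.
(z*)²·p*(1−p*)/E² = 2.706025·0.2475/0.003969 = 168.743.
Rounding up, n = 169.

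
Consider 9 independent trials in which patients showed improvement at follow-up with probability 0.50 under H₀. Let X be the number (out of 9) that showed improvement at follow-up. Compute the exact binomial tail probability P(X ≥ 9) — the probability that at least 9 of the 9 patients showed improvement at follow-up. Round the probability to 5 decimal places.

P = 0.00195

X ~ Binomial(n=9, p=0.50).
P(X ≥ 9) = C(9,9)·0.50^9·0.50^0.
= 0.001953 = 0.00195.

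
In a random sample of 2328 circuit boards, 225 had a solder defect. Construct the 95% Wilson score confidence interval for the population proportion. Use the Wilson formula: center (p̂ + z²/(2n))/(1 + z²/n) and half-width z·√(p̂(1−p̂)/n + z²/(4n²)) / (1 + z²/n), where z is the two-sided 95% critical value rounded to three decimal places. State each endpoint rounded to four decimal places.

Here p̂ = 225/2328 = 0.09665 and z = 1.960 (z² = 3.841600).
1 + z²/n = 1.001650.
Center = (0.09665 + 0.000825)/1.001650 = 0.09731.
Radicand: p̂(1−p̂)/n + z²/(4n²) = 0.000037504 + 0.000000177 = 0.000037681.
Half-width = 1.960·√0.000037681/1.001650 = 0.01201.
So the interval runs from 0.0853 to 0.1093.

(0.0853, 0.1093)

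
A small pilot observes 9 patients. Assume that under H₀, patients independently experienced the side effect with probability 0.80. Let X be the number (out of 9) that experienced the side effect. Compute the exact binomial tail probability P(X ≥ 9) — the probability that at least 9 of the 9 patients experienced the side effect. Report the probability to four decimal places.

P = 0.1342

X ~ Binomial(n=9, p=0.80).
P(X ≥ 9) = C(9,9)·0.80^9·0.20^0.
= 0.134218 = 0.1342.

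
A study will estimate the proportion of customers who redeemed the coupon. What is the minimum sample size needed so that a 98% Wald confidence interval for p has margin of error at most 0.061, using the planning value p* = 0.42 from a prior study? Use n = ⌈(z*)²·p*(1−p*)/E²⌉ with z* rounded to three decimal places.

n = 355

For 98% confidence, z* = 2.326.
p*(1−p*) = 0.42·0.58 = 0.2436.
(z*)²·p*(1−p*)/E² = 5.410276·0.2436/0.003721 = 354.191.
Rounding up, n = 355.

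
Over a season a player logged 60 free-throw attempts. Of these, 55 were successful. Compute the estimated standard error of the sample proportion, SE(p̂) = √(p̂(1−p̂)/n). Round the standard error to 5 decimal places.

The sample proportion is 55/60 = 0.91667.
p̂(1−p̂) = 0.076386.
SE = √(0.076386/60) = 0.03568.

SE = 0.03568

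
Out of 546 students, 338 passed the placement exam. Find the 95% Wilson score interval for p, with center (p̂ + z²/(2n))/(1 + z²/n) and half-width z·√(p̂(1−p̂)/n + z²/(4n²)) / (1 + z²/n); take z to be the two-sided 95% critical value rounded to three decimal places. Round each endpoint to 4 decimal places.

p̂ = 338/546 = 0.61905; z = 1.960, so z² = 3.841600.
Denominator 1 + z²/n = 1 + 3.841600/546 = 1.007036.
Adjusted center: (0.61905 + z²/(2n))/1.007036 = 0.61822.
Radicand: p̂(1−p̂)/n + z²/(4n²) = 0.000431919 + 0.000003222 = 0.000435141.
Half-width = 1.960·√0.000435141/1.007036 = 0.04060.
So the interval runs from 0.5776 to 0.6588.

(0.5776, 0.6588)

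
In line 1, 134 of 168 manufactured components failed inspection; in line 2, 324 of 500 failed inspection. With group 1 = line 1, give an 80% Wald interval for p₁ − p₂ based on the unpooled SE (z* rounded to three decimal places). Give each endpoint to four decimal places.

(0.1014, 0.1979)

p̂₁ = 134/168 = 0.79762, p̂₂ = 324/500 = 0.64800; p̂₁ − p̂₂ = 0.14962.
Unpooled SE = √(p̂₁(1−p̂₁)/n₁ + p̂₂(1−p̂₂)/n₂) = √(0.000960851 + 0.000456192) = 0.037644.
z* = 1.282 at the 80% level. Margin of error = 0.04826.
Interval: 0.14962 ± 0.04826 → (0.1014, 0.1979).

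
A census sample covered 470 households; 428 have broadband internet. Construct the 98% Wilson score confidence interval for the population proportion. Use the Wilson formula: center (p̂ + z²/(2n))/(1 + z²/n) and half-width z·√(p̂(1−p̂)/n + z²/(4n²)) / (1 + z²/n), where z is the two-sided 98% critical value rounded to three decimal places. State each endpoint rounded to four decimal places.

Here p̂ = 428/470 = 0.91064 and z = 2.326 (z² = 5.410276).
1 + z²/n = 1.011511.
Center = (0.91064 + 0.005756)/1.011511 = 0.90597.
Radicand: p̂(1−p̂)/n + z²/(4n²) = 0.000173141 + 0.000006123 = 0.000179264.
Half-width = 2.326·√0.000179264/1.011511 = 0.03079.
CI: 0.90597 ± 0.03079 = (0.8752, 0.9368).

(0.8752, 0.9368)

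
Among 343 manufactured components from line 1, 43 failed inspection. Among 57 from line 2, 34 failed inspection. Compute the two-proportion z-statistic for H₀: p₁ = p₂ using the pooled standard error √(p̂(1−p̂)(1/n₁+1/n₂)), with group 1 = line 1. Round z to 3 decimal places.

p̂₁ = 43/343 = 0.12536, p̂₂ = 34/57 = 0.59649.
Pooled p̂ = (43+34)/(343+57) = 77/400 = 0.19250.
SE = √[p̂(1−p̂)(1/n₁+1/n₂)] = √[0.19250·0.80750·(1/343+1/57)] ≈ 0.056394.
z = -0.47113/0.056394 = -8.354.

z = -8.354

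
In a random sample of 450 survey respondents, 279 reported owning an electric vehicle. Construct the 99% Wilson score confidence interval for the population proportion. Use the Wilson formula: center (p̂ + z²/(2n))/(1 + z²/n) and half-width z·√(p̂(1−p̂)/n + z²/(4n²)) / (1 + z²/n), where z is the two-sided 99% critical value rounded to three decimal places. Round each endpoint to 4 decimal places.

(0.5597, 0.6768)

p̂ = 279/450 = 0.62000; z = 2.576, so z² = 6.635776.
1 + z²/n = 1.014746.
Adjusted center: (0.62000 + z²/(2n))/1.014746 = 0.61826.
Radicand: p̂(1−p̂)/n + z²/(4n²) = 0.000523556 + 0.000008192 = 0.000531748.
Half-width = z·√(radicand)/denom = 2.576·0.023060/1.014746 = 0.05854.
So the interval runs from 0.5597 to 0.6768.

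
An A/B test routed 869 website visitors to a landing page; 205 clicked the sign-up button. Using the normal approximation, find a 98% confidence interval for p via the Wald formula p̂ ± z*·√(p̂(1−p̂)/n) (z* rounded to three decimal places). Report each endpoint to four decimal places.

(0.2024, 0.2694)

p̂ = 205/869 = 0.23590.
SE = √(p̂(1−p̂)/n) = √(0.180253/869) = 0.014402.
The 98% critical value is z* = 2.326.
Margin of error: 2.326 × 0.014402 = 0.03350.
CI: 0.23590 ± 0.03350 = (0.2024, 0.2694).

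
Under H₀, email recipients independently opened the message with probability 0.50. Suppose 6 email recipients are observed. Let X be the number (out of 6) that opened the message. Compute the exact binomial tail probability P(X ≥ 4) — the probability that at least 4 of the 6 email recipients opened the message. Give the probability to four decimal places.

X ~ Binomial(n=6, p=0.50).
P(X ≥ 4) = C(6,4)·0.50^4·0.50^2 + C(6,5)·0.50^5·0.50^1 + C(6,6)·0.50^6·0.50^0.
= 0.234375 + 0.093750 + 0.015625 = 0.3438.

P = 0.3438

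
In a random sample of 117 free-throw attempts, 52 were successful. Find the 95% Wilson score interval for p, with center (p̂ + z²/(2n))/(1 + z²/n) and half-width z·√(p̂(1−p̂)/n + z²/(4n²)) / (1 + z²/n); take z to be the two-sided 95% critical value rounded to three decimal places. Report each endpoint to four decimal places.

(0.3576, 0.5348)

p̂ = 52/117 = 0.44444; z = 1.960, so z² = 3.841600.
Denominator 1 + z²/n = 1 + 3.841600/117 = 1.032834.
Adjusted center: (0.44444 + z²/(2n))/1.032834 = 0.44621.
Radicand: p̂(1−p̂)/n + z²/(4n²) = 0.002110372 + 0.000070159 = 0.002180531.
Half-width = 1.960·√0.002180531/1.032834 = 0.08861.
Interval: 0.44621 ± 0.08861 → (0.3576, 0.5348).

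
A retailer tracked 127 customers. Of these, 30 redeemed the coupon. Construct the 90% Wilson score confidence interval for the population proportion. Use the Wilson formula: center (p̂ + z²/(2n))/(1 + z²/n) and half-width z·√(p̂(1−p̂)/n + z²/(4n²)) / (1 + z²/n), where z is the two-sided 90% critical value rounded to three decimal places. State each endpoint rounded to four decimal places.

Here p̂ = 30/127 = 0.23622 and z = 1.645 (z² = 2.706025).
1 + z²/n = 1.021307.
Adjusted center: (0.23622 + z²/(2n))/1.021307 = 0.24172.
Radicand: p̂(1−p̂)/n + z²/(4n²) = 0.001420633 + 0.000041943 = 0.001462576.
Half-width = z·√(radicand)/denom = 1.645·0.038244/1.021307 = 0.06160.
CI: 0.24172 ± 0.06160 = (0.1801, 0.3033).

(0.1801, 0.3033)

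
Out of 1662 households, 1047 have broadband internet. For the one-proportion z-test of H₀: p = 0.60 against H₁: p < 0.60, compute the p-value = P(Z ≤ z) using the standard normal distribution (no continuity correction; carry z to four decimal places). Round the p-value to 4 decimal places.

p-value = 0.9937

The sample proportion is 1047/1662 = 0.62996.
SE₀ = √(0.60·0.40/1662) = 0.012017.
Test statistic (full precision, shown to 4 dp): z = (1047/1662 − 0.60)/SE₀ ≈ 2.4935.
p-value = P(Z ≤ z) with z = 2.4935 → 0.9937.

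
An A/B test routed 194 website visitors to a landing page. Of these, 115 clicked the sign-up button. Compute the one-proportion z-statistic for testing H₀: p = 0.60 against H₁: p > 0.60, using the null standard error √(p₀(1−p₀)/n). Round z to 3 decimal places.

The sample proportion is 115/194 = 0.59278.
Under H₀, SE = √(p₀(1−p₀)/n) = √(0.60·0.40/194) = √0.001237113 = 0.035173.
z = (p̂ − p₀)/SE = (0.59278 − 0.60)/0.035173 = -0.205.

z = -0.205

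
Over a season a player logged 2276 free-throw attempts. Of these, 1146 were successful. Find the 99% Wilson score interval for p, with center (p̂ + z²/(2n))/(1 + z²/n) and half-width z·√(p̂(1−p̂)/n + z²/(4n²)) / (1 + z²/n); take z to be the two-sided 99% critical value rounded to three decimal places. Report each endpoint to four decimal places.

Here p̂ = 1146/2276 = 0.50351 and z = 2.576 (z² = 6.635776).
Denominator 1 + z²/n = 1 + 6.635776/2276 = 1.002916.
Adjusted center: (0.50351 + z²/(2n))/1.002916 = 0.50350.
Radicand: p̂(1−p̂)/n + z²/(4n²) = 0.000109836 + 0.000000320 = 0.000110156.
Half-width = 2.576·√0.000110156/1.002916 = 0.02696.
CI: 0.50350 ± 0.02696 = (0.4765, 0.5305).

(0.4765, 0.5305)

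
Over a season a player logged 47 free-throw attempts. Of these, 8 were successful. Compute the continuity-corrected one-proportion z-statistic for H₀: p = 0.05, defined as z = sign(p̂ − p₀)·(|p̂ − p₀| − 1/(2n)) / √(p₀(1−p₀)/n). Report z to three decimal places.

With x = 8 successes in n = 47, p̂ = 0.17021. p̂ − p₀ = 0.120213.
1/(2n) = 0.010638.
Corrected numerator: |0.120213| − 0.010638 = 0.109575.
Null standard error: √(0.05·0.95/47) = √0.001010638 = 0.031791.
z = +0.109575/0.031791 = 3.447.

z = 3.447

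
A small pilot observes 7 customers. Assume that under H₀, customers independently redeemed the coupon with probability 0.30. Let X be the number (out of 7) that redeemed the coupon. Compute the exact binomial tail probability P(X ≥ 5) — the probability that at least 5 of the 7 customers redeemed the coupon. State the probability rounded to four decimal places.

X ~ Binomial(n=7, p=0.30).
P(X ≥ 5) = C(7,5)·0.30^5·0.70^2 + C(7,6)·0.30^6·0.70^1 + C(7,7)·0.30^7·0.70^0.
= 0.025005 + 0.003572 + 0.000219 = 0.0288.

P = 0.0288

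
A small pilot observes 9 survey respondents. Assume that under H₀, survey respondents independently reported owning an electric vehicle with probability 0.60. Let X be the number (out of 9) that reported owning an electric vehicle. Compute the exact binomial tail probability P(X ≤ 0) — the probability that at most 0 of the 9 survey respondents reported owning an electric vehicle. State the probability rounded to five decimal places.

P = 0.00026

X ~ Binomial(n=9, p=0.60).
P(X ≤ 0) = C(9,0)·0.60^0·0.40^9.
= 0.000262 = 0.00026.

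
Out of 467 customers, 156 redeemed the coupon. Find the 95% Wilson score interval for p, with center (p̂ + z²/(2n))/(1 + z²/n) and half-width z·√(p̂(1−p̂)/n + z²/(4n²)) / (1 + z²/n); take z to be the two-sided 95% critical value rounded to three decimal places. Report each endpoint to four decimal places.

(0.2928, 0.3780)

p̂ = 156/467 = 0.33405; z = 1.960, so z² = 3.841600.
1 + z²/n = 1.008226.
Adjusted center: (0.33405 + z²/(2n))/1.008226 = 0.33540.
Radicand: p̂(1−p̂)/n + z²/(4n²) = 0.000476359 + 0.000004404 = 0.000480763.
Half-width = 1.960·√0.000480763/1.008226 = 0.04262.
Interval: 0.33540 ± 0.04262 → (0.2928, 0.3780).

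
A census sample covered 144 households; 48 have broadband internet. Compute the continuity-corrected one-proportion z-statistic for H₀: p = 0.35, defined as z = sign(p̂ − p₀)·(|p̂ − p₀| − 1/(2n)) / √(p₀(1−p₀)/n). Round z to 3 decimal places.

With x = 48 successes in n = 144, p̂ = 0.33333. p̂ − p₀ = -0.016667.
1/(2n) = 0.003472.
Corrected numerator: |-0.016667| − 0.003472 = 0.013195.
SE₀ = √(0.35·0.65/144) = 0.039747.
z = (−)0.013195/0.039747 = -0.332.

z = -0.332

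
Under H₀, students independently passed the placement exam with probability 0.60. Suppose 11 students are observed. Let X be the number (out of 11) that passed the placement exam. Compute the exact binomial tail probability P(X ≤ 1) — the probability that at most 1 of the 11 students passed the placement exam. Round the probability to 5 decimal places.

X is binomial with n = 11 and p = 0.60.
P(X ≤ 1) = C(11,0)·0.60^0·0.40^11 + C(11,1)·0.60^1·0.40^10.
= 0.000042 + 0.000692 = 0.00073.

P = 0.00073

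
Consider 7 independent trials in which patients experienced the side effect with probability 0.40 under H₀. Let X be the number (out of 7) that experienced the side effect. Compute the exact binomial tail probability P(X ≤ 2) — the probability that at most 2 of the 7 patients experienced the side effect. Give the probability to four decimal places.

P = 0.4199

X is binomial with n = 7 and p = 0.40.
P(X ≤ 2) = C(7,0)·0.40^0·0.60^7 + C(7,1)·0.40^1·0.60^6 + C(7,2)·0.40^2·0.60^5.
= 0.027994 + 0.130637 + 0.261274 = 0.4199.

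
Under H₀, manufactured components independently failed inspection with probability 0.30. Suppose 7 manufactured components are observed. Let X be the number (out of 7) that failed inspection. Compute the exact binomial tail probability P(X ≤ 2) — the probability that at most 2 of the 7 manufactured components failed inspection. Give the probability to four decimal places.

P = 0.6471

X ~ Binomial(n=7, p=0.30).
P(X ≤ 2) = C(7,0)·0.30^0·0.70^7 + C(7,1)·0.30^1·0.70^6 + C(7,2)·0.30^2·0.70^5.
= 0.082354 + 0.247063 + 0.317652 = 0.6471.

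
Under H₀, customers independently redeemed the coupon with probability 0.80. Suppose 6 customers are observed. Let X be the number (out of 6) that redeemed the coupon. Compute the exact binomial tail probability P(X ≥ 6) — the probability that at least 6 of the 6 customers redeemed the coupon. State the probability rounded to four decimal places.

X is binomial with n = 6 and p = 0.80.
P(X ≥ 6) = C(6,6)·0.80^6·0.20^0.
= 0.262144 = 0.2621.

P = 0.2621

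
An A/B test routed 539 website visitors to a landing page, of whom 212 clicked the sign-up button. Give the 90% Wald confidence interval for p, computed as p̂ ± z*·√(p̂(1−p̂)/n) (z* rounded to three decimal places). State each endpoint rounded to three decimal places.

The sample proportion is 212/539 = 0.39332.
SE = √(p̂(1−p̂)/n) = √(0.238620/539) = 0.021041.
The 90% critical value is z* = 1.645.
Margin of error: 1.645 × 0.021041 = 0.03461.
Interval: 0.39332 ± 0.03461 → (0.359, 0.428).

(0.359, 0.428)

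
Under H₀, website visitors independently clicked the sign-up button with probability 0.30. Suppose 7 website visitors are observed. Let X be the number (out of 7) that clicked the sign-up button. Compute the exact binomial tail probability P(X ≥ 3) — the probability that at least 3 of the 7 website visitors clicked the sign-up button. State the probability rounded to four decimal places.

P = 0.3529

X ~ Binomial(n=7, p=0.30).
P(X ≥ 3) = Σ_{j=3}^{7} C(7,j)·0.30^j·0.70^{7−j}.
= 0.226894 + 0.097240 + 0.025005 + 0.003572 + 0.000219 = 0.3529.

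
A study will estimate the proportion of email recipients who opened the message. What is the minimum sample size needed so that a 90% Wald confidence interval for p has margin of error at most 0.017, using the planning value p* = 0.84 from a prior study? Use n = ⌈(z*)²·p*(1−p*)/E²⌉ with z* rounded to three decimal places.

n = 1259

z* = 1.645 at the 90% level.
p*(1−p*) = 0.1344.
(z*)²·p*(1−p*)/E² = 2.706025·0.1344/0.000289 = 1258.442.
Rounding up, n = 1259.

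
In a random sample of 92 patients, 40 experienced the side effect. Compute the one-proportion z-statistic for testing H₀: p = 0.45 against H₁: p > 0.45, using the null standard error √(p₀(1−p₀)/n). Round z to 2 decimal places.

The sample proportion is 40/92 = 0.43478.
Under H₀, SE = √(p₀(1−p₀)/n) = √(0.45·0.55/92) = √0.002690217 = 0.051867.
Test statistic: z = -0.01522/0.051867 = -0.29.

z = -0.29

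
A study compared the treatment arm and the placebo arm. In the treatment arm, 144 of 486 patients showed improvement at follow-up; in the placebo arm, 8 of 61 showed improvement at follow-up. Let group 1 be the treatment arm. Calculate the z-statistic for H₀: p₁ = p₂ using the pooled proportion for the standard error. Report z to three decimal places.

z = 2.714

p̂₁ = 144/486 = 0.29630, p̂₂ = 8/61 = 0.13115.
Pooling: p̂ = 152/547 = 0.27788.
SE = √[p̂(1−p̂)(1/n₁+1/n₂)] = √[0.27788·0.72212·(1/486+1/61)] ≈ 0.060848.
z = 0.16515/0.060848 = 2.714.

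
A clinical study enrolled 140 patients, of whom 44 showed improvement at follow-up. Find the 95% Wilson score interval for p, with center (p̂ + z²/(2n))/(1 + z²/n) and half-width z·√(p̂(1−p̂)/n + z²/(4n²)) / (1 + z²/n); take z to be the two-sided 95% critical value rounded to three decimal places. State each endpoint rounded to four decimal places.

p̂ = 44/140 = 0.31429; z = 1.960, so z² = 3.841600.
Denominator 1 + z²/n = 1 + 3.841600/140 = 1.027440.
Adjusted center: (0.31429 + z²/(2n))/1.027440 = 0.31925.
Radicand: p̂(1−p̂)/n + z²/(4n²) = 0.001539359 + 0.000049000 = 0.001588359.
Half-width = 1.960·√0.001588359/1.027440 = 0.07603.
CI: 0.31925 ± 0.07603 = (0.2432, 0.3953).

(0.2432, 0.3953)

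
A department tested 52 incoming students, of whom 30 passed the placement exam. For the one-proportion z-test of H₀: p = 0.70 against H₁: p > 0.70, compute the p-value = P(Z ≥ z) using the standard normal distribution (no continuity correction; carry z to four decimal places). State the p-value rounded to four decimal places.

The sample proportion is 30/52 = 0.57692.
Under H₀, SE = √(p₀(1−p₀)/n) = √(0.70·0.30/52) = √0.004038462 = 0.063549.
Test statistic (full precision, shown to 4 dp): z = (30/52 − 0.70)/SE₀ ≈ -1.9367.
p-value = P(Z ≥ z) with z = -1.9367 → 0.9736.

p-value = 0.9736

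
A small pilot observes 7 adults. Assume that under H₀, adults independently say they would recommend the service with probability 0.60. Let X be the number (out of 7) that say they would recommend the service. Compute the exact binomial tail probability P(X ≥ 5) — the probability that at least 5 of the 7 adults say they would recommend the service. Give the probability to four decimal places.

X ~ Binomial(n=7, p=0.60).
P(X ≥ 5) = C(7,5)·0.60^5·0.40^2 + C(7,6)·0.60^6·0.40^1 + C(7,7)·0.60^7·0.40^0.
= 0.261274 + 0.130637 + 0.027994 = 0.4199.

P = 0.4199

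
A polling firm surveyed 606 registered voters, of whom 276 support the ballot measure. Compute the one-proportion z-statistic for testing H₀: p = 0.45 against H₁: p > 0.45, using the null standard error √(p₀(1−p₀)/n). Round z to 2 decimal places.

With x = 276 successes in n = 606, p̂ = 0.45545.
SE₀ = √(0.45·0.55/606) = 0.020209.
Test statistic: z = 0.00545/0.020209 = 0.27.

z = 0.27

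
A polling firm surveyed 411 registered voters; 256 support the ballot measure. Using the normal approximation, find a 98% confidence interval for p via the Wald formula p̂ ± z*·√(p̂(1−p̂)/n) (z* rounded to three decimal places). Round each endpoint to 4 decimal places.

(0.5673, 0.6785)

p̂ = 256/411 = 0.62287.
Standard error of p̂: √(0.234903/411) = √0.000571539 = 0.023907.
The 98% critical value is z* = 2.326.
Margin of error: 2.326 × 0.023907 = 0.05561.
So the interval runs from 0.5673 to 0.6785.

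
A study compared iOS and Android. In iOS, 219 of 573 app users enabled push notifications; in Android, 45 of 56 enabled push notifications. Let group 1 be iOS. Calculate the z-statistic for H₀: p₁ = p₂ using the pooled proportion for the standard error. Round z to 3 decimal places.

z = -6.098

p̂₁ = 219/573 = 0.38220, p̂₂ = 45/56 = 0.80357.
Pooling: p̂ = 264/629 = 0.41971.
Pooled SE = √[0.2435541·0.01960234] ≈ 0.069096.
z = (p̂₁ − p̂₂)/SE = (0.38220 − 0.80357)/0.069096 = -0.42137/0.069096 = -6.098.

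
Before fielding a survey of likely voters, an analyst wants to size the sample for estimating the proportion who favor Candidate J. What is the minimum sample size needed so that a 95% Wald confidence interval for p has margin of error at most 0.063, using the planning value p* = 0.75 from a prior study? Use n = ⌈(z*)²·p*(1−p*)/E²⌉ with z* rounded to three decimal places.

For 95% confidence, z* = 1.960.
p*(1−p*) = 0.75·0.25 = 0.1875.
(z*)²·p*(1−p*)/E² = 3.841600·0.1875/0.003969 = 181.481.
⌈181.481⌉ = 182.

n = 182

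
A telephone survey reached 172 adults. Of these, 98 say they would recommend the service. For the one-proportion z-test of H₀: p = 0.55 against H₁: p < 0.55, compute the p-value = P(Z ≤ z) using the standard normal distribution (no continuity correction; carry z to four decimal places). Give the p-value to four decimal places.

p-value = 0.6989

p̂ = 98/172 = 0.56977.
SE₀ = √(0.55·0.45/172) = 0.037934.
z = (p̂ − p₀)/SE = (98/172 − 0.55)/0.037934 ≈ 0.5211.
p-value = P(Z ≤ z) with z = 0.5211 → 0.6989.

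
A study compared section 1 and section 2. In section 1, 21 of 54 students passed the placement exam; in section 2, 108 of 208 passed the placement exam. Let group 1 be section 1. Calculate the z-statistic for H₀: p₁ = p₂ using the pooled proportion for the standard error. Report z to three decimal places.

p̂₁ = 21/54 = 0.38889, p̂₂ = 108/208 = 0.51923.
Pooling: p̂ = 129/262 = 0.49237.
SE = √[p̂(1−p̂)(1/n₁+1/n₂)] = √[0.49237·0.50763·(1/54+1/208)] ≈ 0.076356.
z = (p̂₁ − p̂₂)/SE = (0.38889 − 0.51923)/0.076356 = -0.13034/0.076356 = -1.707.

z = -1.707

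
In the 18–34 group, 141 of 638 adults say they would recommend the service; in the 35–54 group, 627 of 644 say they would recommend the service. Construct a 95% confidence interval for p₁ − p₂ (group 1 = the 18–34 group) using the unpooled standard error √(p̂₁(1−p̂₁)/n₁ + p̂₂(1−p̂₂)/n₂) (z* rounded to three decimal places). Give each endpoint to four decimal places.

(-0.7871, -0.7181)

p̂₁ = 141/638 = 0.22100, p̂₂ = 627/644 = 0.97360; p̂₁ − p̂₂ = -0.75260.
Unpooled SE = √(p̂₁(1−p̂₁)/n₁ + p̂₂(1−p̂₂)/n₂) = √(0.000269844 + 0.000039908) = 0.017600.
For 95% confidence, z* = 1.960. Margin = 1.960·0.017600 = 0.03450.
Interval: -0.75260 ± 0.03450 → (-0.7871, -0.7181).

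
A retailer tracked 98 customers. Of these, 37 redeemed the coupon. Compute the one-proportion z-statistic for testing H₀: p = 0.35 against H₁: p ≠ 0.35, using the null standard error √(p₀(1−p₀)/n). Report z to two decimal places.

z = 0.57

The sample proportion is 37/98 = 0.37755.
SE₀ = √(0.35·0.65/98) = 0.048181.
z = (p̂ − p₀)/SE = (0.37755 − 0.35)/0.048181 = 0.57.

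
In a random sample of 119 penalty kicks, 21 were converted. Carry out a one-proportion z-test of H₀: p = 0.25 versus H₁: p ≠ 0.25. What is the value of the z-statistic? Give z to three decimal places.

The sample proportion is 21/119 = 0.17647.
Under H₀, SE = √(p₀(1−p₀)/n) = √(0.25·0.75/119) = √0.001575630 = 0.039694.
z = (0.17647 − 0.25)/0.039694 = -0.07353/0.039694 = -1.852.

z = -1.852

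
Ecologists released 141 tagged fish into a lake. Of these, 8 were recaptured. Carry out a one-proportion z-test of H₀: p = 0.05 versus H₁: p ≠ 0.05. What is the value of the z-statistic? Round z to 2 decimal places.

Sample proportion p̂ = 8/141 = 0.05674.
Under H₀, SE = √(p₀(1−p₀)/n) = √(0.05·0.95/141) = √0.000336879 = 0.018354.
z = (p̂ − p₀)/SE = (0.05674 − 0.05)/0.018354 = 0.37.

z = 0.37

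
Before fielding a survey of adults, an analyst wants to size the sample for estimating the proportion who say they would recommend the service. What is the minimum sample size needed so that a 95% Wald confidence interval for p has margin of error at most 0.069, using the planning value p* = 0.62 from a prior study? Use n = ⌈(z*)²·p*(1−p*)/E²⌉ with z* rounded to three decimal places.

n = 191

For 95% confidence, z* = 1.960.
p*(1−p*) = 0.62·0.38 = 0.2356.
Required n before rounding: 3.841600 × 0.2356 / 0.069² = 190.103.
Rounding up, n = 191.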